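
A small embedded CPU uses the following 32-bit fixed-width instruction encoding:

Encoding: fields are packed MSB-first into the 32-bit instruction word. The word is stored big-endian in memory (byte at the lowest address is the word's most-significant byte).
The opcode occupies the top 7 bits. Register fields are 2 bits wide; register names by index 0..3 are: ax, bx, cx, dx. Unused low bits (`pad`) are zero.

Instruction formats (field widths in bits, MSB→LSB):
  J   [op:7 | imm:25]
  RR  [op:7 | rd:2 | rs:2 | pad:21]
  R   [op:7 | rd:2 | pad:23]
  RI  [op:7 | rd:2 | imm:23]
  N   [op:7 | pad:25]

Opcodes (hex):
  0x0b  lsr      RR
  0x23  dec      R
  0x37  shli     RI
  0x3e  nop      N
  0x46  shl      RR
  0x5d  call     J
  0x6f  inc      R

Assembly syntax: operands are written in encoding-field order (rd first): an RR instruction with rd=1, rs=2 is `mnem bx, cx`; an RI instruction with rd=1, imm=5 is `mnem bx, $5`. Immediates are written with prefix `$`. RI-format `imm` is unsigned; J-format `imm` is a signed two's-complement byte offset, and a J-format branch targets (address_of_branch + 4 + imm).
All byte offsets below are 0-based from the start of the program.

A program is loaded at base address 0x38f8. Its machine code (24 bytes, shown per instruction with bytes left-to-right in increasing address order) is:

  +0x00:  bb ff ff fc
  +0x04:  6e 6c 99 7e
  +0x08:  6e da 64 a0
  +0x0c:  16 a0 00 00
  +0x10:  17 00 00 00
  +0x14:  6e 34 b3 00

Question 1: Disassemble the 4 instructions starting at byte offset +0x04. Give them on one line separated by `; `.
shli ax, $7117182; shli bx, $5924000; lsr bx, bx; lsr cx, ax

off 0x04: read 6e 6c 99 7e as big → 0x6e6c997e
  top 7b → 0x37 → shli [RI]
  [24:23] rd=0 = ax
  [22:0] imm=7117182 = $7117182
off 0x08: read 6e da 64 a0 as big → 0x6eda64a0
  top 7b → 0x37 → shli [RI]
  [24:23] rd=1 = bx
  [22:0] imm=5924000 = $5924000
off 0x0c: read 16 a0 00 00 as big → 0x16a00000
  top 7b → 0xb → lsr [RR]
  [24:23] rd=1 = bx
  [22:21] rs=1 = bx
off 0x10: read 17 00 00 00 as big → 0x17000000
  top 7b → 0xb → lsr [RR]
  [24:23] rd=2 = cx
  [22:21] rs=0 = ax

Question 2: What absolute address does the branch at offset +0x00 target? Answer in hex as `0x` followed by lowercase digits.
@+00  big-endian(bb ff ff fc) = 0xbbfffffc
  op=0xbbfffffc>>25=0x5d ⇒ call (J)
  imm@[24:0]=0x1fffffc (s25→-4) ⇒ $-4
  target = base 0x38f8 + off 0x00 + 4 + imm -4 = 0x38f8

0x38f8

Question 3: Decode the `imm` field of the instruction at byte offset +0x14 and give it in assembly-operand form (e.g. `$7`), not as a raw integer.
+0x14: 6e 34 b3 00 ⇒ word 0x6e34b300 (big)
  opcode bits[31:25]=0x37: shli/RI
  [24:23] rd=0 = ax
  [22:0] imm=3453696 = $3453696

$3453696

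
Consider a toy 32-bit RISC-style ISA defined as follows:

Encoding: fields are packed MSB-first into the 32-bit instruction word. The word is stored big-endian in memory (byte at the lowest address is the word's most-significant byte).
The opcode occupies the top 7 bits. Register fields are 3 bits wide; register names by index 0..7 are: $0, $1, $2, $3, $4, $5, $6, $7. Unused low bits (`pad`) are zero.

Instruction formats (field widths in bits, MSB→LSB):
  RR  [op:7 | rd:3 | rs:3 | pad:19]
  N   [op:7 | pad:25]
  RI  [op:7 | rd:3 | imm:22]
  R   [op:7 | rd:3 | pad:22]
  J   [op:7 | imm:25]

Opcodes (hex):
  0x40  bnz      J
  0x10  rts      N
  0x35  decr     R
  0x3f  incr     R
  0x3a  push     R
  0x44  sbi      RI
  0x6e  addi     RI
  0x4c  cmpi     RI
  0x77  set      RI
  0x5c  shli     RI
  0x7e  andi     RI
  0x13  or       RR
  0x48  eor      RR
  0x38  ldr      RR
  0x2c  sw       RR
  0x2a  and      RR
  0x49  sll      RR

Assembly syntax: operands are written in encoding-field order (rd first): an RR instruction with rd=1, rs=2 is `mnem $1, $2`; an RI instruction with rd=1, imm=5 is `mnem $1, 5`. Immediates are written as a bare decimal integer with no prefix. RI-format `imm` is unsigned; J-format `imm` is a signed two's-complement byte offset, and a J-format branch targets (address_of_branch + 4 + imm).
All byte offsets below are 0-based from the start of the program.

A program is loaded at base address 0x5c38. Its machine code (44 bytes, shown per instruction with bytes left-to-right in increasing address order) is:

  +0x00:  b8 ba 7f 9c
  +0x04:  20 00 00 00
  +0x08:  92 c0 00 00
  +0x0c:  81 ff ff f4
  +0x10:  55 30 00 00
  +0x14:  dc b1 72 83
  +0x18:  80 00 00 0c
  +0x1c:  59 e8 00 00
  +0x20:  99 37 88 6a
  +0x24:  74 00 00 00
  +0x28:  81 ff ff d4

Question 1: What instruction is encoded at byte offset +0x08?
+0x08: 92 c0 00 00 ⇒ word 0x92c00000 (big)
  op=0x92c00000>>25=0x49 ⇒ sll (RR)
  rd@[24:22]=0x3 ⇒ $3
  rs@[21:19]=0x0 ⇒ $0

sll $3, $0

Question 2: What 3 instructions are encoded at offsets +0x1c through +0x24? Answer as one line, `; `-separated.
sw $7, $5; cmpi $4, 3639402; push $0

+0x1c: 59 e8 00 00 ⇒ word 0x59e80000 (big)
  op=0x59e80000>>25=0x2c ⇒ sw (RR)
  rd@[24:22]=0x7 ⇒ $7
  rs@[21:19]=0x5 ⇒ $5
+0x20: 99 37 88 6a ⇒ word 0x9937886a (big)
  op=0x9937886a>>25=0x4c ⇒ cmpi (RI)
  rd@[24:22]=0x4 ⇒ $4
  imm@[21:0]=0x37886a ⇒ 3639402
+0x24: 74 00 00 00 ⇒ word 0x74000000 (big)
  op=0x74000000>>25=0x3a ⇒ push (R)
  rd@[24:22]=0x0 ⇒ $0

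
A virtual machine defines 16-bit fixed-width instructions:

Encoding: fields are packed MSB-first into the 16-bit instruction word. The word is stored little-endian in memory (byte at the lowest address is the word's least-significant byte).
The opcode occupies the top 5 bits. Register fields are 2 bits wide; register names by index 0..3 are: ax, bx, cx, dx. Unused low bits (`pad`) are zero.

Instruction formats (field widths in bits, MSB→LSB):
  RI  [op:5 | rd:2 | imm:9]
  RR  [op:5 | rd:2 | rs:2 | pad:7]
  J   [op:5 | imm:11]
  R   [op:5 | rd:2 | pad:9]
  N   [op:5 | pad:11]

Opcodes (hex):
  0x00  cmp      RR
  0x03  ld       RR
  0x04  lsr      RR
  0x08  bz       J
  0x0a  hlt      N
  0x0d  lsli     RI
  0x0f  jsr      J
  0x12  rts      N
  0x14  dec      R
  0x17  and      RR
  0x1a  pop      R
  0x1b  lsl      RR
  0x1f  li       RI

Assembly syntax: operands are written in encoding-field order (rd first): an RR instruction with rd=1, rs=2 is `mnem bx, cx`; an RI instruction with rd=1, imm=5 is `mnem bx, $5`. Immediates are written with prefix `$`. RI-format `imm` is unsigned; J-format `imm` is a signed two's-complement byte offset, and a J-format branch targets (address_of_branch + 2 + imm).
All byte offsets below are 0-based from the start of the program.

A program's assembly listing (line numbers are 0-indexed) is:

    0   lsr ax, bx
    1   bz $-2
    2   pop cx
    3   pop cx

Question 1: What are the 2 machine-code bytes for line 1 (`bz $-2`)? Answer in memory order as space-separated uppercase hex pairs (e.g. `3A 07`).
FE 47

line 1 (bz): pack op=0x8:5|imm=-2:11 = 0x47fe; little→ fe 47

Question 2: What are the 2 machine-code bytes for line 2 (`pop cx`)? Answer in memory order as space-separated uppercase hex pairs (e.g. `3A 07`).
line 2 (pop): pack op=0x1a:5|rd=2:2|pad=0:9 = 0xd400; little→ 00 d4

00 D4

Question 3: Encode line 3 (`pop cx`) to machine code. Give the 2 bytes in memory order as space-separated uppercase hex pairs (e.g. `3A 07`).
3. pop fields op=0x1a:5|rd=2:2|pad=0:9 → word d400h → 00 d4

00 D4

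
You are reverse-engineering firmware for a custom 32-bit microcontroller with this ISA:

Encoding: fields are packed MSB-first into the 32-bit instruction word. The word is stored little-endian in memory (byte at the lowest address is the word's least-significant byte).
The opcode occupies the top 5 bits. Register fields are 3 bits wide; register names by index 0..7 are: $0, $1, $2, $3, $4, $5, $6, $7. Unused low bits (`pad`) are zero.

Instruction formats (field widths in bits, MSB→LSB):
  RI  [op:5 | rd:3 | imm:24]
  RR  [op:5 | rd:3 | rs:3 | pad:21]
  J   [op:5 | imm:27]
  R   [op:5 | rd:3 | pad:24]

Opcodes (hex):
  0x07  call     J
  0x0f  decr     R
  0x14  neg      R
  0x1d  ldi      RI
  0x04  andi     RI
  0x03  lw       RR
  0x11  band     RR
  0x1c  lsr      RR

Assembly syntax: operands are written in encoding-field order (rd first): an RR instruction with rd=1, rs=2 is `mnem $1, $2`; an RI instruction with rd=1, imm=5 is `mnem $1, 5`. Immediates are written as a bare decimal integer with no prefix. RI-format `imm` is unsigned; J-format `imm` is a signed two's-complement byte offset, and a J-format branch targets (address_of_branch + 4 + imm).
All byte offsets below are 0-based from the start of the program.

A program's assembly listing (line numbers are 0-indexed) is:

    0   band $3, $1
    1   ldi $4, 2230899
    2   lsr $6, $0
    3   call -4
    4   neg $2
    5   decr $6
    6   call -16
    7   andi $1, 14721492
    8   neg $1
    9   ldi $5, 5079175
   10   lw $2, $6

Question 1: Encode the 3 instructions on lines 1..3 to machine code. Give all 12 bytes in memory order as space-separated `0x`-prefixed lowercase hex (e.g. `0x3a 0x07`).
line 1 (ldi): pack op=0x1d:5|rd=4:3|imm=2230899:24 = 0xec220a73; little→ 73 0a 22 ec
line 2 (lsr): pack op=0x1c:5|rd=6:3|rs=0:3|pad=0:21 = 0xe6000000; little→ 00 00 00 e6
line 3 (call): pack op=0x7:5|imm=-4:27 = 0x3ffffffc; little→ fc ff ff 3f

0x73 0x0a 0x22 0xec 0x00 0x00 0x00 0xe6 0xfc 0xff 0xff 0x3f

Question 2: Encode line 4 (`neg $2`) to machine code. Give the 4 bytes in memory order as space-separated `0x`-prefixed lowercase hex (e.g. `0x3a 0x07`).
L4: neg op=0x14:5|rd=2:3|pad=0:24 ⇒ 0xa2000000 ⇒ little 00 00 00 a2

0x00 0x00 0x00 0xa2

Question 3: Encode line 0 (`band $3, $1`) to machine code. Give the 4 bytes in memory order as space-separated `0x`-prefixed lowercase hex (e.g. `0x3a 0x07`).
0. band fields op=0x11:5|rd=3:3|rs=1:3|pad=0:21 → word 8b200000h → 00 00 20 8b

0x00 0x00 0x20 0x8b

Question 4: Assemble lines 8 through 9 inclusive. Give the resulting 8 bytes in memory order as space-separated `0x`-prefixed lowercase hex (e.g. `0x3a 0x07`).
line 8 (neg): pack op=0x14:5|rd=1:3|pad=0:24 = 0xa1000000; little→ 00 00 00 a1
line 9 (ldi): pack op=0x1d:5|rd=5:3|imm=5079175:24 = 0xed4d8087; little→ 87 80 4d ed

0x00 0x00 0x00 0xa1 0x87 0x80 0x4d 0xed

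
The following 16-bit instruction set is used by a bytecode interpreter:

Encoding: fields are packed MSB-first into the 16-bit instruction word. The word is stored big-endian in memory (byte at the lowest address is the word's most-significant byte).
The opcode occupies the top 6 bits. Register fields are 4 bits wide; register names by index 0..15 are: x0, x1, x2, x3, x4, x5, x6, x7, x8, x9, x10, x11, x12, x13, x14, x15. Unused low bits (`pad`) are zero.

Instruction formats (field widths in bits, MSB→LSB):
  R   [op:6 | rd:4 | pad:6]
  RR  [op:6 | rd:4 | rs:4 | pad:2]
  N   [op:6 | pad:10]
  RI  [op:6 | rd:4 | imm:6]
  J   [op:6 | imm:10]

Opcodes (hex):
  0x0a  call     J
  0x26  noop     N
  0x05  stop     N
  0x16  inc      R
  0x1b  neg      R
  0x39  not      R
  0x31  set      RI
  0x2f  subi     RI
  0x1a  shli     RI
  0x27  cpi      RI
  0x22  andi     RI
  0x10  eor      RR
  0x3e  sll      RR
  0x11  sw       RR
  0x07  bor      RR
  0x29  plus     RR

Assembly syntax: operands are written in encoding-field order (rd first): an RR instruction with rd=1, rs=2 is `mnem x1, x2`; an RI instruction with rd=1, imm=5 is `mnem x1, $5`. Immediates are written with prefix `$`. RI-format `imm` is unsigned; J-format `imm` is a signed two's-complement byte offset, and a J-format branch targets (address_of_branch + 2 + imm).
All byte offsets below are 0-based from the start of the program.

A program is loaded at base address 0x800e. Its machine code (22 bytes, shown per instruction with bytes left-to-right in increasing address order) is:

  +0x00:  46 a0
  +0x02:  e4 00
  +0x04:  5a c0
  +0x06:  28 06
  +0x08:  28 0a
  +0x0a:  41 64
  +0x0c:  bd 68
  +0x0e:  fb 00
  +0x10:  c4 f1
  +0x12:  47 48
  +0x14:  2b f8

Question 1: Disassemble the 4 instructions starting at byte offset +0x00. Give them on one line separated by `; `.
off 0x00: read 46 a0 as big → 0x46a0
  op=0x46a0>>10=0x11 ⇒ sw (RR)
  rd: (w>>6)&0xf=0xa → x10
  rs: (w>>2)&0xf=0x8 → x8
off 0x02: read e4 00 as big → 0xe400
  op=0xe400>>10=0x39 ⇒ not (R)
  rd: (w>>6)&0xf=0x0 → x0
off 0x04: read 5a c0 as big → 0x5ac0
  op=0x5ac0>>10=0x16 ⇒ inc (R)
  rd: (w>>6)&0xf=0xb → x11
off 0x06: read 28 06 as big → 0x2806
  op=0x2806>>10=0xa ⇒ call (J)
  imm: (w>>0)&0x3ff=0x6 → $6

sw x10, x8; not x0; inc x11; call $6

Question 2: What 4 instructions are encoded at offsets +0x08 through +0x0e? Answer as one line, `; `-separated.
+0x08: 28 0a ⇒ word 0x280a (big)
  op=0x280a>>10=0xa ⇒ call (J)
  [9:0] imm=10 = $10
+0x0a: 41 64 ⇒ word 0x4164 (big)
  op=0x4164>>10=0x10 ⇒ eor (RR)
  [9:6] rd=5 = x5
  [5:2] rs=9 = x9
+0x0c: bd 68 ⇒ word 0xbd68 (big)
  op=0xbd68>>10=0x2f ⇒ subi (RI)
  [9:6] rd=5 = x5
  [5:0] imm=40 = $40
+0x0e: fb 00 ⇒ word 0xfb00 (big)
  op=0xfb00>>10=0x3e ⇒ sll (RR)
  [9:6] rd=12 = x12
  [5:2] rs=0 = x0

call $10; eor x5, x9; subi x5, $40; sll x12, x0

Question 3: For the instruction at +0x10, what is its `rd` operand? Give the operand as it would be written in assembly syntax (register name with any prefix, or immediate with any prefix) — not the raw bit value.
off 0x10: read c4 f1 as big → 0xc4f1
  op=0xc4f1>>10=0x31 ⇒ set (RI)
  rd: (w>>6)&0xf=0x3 → x3
  imm: (w>>0)&0x3f=0x31 → $49

x3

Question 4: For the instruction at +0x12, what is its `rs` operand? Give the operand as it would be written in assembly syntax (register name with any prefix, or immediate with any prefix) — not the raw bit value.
x2

+0x12: 47 48 ⇒ word 0x4748 (big)
  opcode bits[15:10]=0x11: sw/RR
  rd@[9:6]=0xd ⇒ x13
  rs@[5:2]=0x2 ⇒ x2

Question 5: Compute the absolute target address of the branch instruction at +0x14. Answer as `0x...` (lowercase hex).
off 0x14: read 2b f8 as big → 0x2bf8
  top 6b → 0xa → call [J]
  imm@[9:0]=0x3f8 (s10→-8) ⇒ $-8
  target = base 0x800e + off 0x14 + 2 + imm -8 = 0x801c

0x801c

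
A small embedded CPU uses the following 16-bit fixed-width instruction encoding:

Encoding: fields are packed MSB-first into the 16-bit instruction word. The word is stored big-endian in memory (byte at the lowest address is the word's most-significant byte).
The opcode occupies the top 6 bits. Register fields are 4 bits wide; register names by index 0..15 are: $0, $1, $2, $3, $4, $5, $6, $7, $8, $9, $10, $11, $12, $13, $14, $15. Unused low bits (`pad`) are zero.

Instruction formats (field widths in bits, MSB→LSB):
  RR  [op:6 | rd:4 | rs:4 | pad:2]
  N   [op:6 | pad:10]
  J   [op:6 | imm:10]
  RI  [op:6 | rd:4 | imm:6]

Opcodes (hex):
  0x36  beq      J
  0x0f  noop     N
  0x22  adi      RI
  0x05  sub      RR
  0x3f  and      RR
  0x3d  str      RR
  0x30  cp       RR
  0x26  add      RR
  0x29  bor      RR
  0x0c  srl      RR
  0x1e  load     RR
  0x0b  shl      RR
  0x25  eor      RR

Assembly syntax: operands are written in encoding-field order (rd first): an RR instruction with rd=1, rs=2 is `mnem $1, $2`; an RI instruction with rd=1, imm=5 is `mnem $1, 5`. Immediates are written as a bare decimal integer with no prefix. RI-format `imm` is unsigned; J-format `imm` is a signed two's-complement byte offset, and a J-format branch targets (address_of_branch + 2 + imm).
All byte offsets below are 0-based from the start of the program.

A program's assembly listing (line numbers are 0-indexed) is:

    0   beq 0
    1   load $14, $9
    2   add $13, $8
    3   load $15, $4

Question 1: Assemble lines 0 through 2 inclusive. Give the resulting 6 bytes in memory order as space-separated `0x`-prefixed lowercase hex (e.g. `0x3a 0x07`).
0xd8 0x00 0x7b 0xa4 0x9b 0x60

L0: beq op=0x36:6|imm=0:10 ⇒ 0xd800 ⇒ big d8 00
L1: load op=0x1e:6|rd=14:4|rs=9:4|pad=0:2 ⇒ 0x7ba4 ⇒ big 7b a4
L2: add op=0x26:6|rd=13:4|rs=8:4|pad=0:2 ⇒ 0x9b60 ⇒ big 9b 60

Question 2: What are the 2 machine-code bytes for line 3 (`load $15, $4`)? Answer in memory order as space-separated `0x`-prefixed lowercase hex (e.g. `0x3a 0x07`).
0x7b 0xd0

3. load fields op=0x1e:6|rd=15:4|rs=4:4|pad=0:2 → word 7bd0h → 7b d0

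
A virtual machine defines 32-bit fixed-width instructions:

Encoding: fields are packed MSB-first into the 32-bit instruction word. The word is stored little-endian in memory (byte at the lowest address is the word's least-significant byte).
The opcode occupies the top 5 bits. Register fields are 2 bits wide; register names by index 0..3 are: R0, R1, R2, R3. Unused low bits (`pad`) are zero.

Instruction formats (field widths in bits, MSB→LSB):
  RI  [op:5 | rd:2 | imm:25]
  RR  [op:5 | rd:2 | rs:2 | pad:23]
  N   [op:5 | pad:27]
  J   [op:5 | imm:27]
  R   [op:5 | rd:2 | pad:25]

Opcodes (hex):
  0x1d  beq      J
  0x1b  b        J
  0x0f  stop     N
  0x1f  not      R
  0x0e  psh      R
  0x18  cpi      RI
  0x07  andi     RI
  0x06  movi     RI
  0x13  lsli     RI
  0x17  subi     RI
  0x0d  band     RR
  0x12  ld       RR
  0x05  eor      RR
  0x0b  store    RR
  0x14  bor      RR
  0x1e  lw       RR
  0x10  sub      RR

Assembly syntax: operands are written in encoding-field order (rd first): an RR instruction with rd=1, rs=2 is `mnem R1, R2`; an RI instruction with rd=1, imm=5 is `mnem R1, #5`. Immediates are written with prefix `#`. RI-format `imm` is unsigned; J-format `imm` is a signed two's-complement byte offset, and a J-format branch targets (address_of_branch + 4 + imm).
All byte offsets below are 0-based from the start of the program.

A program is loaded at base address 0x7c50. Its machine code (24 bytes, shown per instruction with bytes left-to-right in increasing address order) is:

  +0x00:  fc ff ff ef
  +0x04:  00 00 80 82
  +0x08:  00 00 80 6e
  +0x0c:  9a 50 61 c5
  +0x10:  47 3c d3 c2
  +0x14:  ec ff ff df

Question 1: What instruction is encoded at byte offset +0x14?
b #-20

@+14  little-endian(ec ff ff df) = 0xdfffffec
  top 5b → 0x1b → b [J]
  imm: (w>>0)&0x7ffffff=0x7ffffec (s27→-20) → #-20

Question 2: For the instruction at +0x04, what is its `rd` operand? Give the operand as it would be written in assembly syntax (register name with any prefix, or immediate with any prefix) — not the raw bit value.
R1

[04] 00 00 80 82 → 0x82800000
  op=0x82800000>>27=0x10 ⇒ sub (RR)
  rd: (w>>25)&0x3=0x1 → R1
  rs: (w>>23)&0x3=0x1 → R1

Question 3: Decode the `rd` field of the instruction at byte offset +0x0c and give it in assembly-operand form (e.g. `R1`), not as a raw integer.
R2

[0c] 9a 50 61 c5 → 0xc561509a
  top 5b → 0x18 → cpi [RI]
  [26:25] rd=2 = R2
  [24:0] imm=23154842 = #23154842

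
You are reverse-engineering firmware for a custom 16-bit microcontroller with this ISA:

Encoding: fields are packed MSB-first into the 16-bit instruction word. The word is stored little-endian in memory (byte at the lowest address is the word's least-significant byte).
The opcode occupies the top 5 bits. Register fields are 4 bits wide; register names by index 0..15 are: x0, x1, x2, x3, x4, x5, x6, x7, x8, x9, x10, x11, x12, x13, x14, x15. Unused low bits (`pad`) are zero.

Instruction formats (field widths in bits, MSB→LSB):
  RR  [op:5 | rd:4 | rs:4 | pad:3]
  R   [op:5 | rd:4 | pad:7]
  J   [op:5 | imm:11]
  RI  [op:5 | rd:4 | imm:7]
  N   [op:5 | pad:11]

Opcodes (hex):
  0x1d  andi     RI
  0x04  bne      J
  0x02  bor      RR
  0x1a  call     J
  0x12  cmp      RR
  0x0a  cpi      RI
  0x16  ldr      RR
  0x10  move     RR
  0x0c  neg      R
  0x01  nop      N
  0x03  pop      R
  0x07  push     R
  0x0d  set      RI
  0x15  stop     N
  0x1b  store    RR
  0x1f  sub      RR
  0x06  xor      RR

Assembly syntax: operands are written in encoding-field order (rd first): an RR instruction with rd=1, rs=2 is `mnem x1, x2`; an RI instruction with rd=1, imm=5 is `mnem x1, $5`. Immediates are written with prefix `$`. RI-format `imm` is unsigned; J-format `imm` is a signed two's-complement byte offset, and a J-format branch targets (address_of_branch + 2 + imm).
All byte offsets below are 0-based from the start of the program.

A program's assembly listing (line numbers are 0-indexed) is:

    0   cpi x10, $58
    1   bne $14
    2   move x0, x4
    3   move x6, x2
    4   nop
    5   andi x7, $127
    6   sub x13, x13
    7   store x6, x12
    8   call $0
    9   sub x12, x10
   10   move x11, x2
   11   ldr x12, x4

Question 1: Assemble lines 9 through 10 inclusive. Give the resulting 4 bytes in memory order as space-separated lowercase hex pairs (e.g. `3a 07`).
50 fe 90 85

9. sub fields op=0x1f:5|rd=12:4|rs=10:4|pad=0:3 → word fe50h → 50 fe
10. move fields op=0x10:5|rd=11:4|rs=2:4|pad=0:3 → word 8590h → 90 85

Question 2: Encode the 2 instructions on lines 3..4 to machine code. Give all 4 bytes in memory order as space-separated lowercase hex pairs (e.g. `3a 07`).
10 83 00 08

3. move fields op=0x10:5|rd=6:4|rs=2:4|pad=0:3 → word 8310h → 10 83
4. nop fields op=0x1:5|pad=0:11 → word 0800h → 00 08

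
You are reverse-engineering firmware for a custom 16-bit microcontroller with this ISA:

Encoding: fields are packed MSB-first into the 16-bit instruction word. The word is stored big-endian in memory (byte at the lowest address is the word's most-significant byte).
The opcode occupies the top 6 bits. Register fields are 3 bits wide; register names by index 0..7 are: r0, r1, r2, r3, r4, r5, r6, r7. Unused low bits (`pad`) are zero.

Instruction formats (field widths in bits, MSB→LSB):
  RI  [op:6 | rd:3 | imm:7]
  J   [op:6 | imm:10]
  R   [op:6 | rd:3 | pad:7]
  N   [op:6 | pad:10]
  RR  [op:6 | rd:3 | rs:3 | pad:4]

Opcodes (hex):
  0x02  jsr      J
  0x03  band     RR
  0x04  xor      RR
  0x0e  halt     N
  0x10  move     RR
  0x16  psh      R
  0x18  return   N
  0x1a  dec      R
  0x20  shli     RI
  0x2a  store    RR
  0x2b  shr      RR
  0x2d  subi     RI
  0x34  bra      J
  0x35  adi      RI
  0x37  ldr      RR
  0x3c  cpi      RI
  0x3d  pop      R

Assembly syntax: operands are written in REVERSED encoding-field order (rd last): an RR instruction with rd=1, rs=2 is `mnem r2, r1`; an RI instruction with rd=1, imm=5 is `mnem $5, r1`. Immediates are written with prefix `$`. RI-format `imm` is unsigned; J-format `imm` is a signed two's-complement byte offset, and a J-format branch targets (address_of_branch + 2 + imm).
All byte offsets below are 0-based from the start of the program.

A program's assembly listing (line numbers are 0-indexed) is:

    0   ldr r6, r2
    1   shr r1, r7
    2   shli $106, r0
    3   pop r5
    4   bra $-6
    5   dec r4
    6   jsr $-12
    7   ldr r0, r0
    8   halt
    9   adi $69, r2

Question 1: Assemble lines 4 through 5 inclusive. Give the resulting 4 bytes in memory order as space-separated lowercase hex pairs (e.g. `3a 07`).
line 4 (bra): pack op=0x34:6|imm=-6:10 = 0xd3fa; big→ d3 fa
line 5 (dec): pack op=0x1a:6|rd=4:3|pad=0:7 = 0x6a00; big→ 6a 00

d3 fa 6a 00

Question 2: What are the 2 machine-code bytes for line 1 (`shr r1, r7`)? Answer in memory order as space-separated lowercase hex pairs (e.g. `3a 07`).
1. shr fields op=0x2b:6|rd=7:3|rs=1:3|pad=0:4 → word af90h → af 90

af 90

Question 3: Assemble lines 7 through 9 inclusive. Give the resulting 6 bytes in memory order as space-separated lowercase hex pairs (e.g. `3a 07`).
dc 00 38 00 d5 45

line 7 (ldr): pack op=0x37:6|rd=0:3|rs=0:3|pad=0:4 = 0xdc00; big→ dc 00
line 8 (halt): pack op=0xe:6|pad=0:10 = 0x3800; big→ 38 00
line 9 (adi): pack op=0x35:6|rd=2:3|imm=69:7 = 0xd545; big→ d5 45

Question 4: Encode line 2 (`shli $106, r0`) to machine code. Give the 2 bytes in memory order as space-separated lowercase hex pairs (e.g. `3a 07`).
line 2 (shli): pack op=0x20:6|rd=0:3|imm=106:7 = 0x806a; big→ 80 6a

80 6a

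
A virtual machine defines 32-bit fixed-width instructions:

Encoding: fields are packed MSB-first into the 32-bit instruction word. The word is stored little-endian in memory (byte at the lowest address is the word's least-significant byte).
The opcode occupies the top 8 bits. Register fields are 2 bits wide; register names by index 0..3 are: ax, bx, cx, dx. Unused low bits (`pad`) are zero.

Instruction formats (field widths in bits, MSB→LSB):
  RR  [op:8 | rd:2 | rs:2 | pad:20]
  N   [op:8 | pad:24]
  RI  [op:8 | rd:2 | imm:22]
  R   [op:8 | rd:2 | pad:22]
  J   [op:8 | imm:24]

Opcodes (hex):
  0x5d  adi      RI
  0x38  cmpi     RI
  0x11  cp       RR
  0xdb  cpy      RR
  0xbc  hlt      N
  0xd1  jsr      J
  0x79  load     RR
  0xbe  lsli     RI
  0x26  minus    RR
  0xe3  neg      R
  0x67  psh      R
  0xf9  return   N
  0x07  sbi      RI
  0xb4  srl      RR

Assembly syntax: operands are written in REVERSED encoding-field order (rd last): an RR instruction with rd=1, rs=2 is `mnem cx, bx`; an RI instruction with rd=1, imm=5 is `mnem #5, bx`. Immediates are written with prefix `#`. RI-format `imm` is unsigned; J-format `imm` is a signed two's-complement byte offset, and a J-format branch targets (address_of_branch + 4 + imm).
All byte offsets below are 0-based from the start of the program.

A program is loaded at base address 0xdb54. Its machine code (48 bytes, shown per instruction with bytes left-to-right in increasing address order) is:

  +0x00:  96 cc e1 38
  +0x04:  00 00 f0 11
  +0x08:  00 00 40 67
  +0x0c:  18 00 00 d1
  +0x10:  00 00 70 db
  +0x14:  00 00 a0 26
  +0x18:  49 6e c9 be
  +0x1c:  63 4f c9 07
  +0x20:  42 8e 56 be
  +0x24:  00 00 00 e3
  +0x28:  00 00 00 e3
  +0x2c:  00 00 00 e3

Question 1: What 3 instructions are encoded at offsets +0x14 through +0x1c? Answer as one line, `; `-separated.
minus cx, cx; lsli #618057, dx; sbi #610147, dx

@+14  little-endian(00 00 a0 26) = 0x26a00000
  top 8b → 0x26 → minus [RR]
  rd: (w>>22)&0x3=0x2 → cx
  rs: (w>>20)&0x3=0x2 → cx
@+18  little-endian(49 6e c9 be) = 0xbec96e49
  top 8b → 0xbe → lsli [RI]
  rd: (w>>22)&0x3=0x3 → dx
  imm: (w>>0)&0x3fffff=0x96e49 → #618057
@+1c  little-endian(63 4f c9 07) = 0x07c94f63
  top 8b → 0x7 → sbi [RI]
  rd: (w>>22)&0x3=0x3 → dx
  imm: (w>>0)&0x3fffff=0x94f63 → #610147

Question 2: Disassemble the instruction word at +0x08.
+0x08: 00 00 40 67 ⇒ word 0x67400000 (little)
  top 8b → 0x67 → psh [R]
  rd: (w>>22)&0x3=0x1 → bx

psh bx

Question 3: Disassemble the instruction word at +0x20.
lsli #1478210, bx

+0x20: 42 8e 56 be ⇒ word 0xbe568e42 (little)
  opcode bits[31:24]=0xbe: lsli/RI
  rd: (w>>22)&0x3=0x1 → bx
  imm: (w>>0)&0x3fffff=0x168e42 → #1478210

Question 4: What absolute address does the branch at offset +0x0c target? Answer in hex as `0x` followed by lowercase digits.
0xdb7c

off 0x0c: read 18 00 00 d1 as little → 0xd1000018
  op=0xd1000018>>24=0xd1 ⇒ jsr (J)
  [23:0] imm=24 = #24
  target = base 0xdb54 + off 0x0c + 4 + imm 24 = 0xdb7c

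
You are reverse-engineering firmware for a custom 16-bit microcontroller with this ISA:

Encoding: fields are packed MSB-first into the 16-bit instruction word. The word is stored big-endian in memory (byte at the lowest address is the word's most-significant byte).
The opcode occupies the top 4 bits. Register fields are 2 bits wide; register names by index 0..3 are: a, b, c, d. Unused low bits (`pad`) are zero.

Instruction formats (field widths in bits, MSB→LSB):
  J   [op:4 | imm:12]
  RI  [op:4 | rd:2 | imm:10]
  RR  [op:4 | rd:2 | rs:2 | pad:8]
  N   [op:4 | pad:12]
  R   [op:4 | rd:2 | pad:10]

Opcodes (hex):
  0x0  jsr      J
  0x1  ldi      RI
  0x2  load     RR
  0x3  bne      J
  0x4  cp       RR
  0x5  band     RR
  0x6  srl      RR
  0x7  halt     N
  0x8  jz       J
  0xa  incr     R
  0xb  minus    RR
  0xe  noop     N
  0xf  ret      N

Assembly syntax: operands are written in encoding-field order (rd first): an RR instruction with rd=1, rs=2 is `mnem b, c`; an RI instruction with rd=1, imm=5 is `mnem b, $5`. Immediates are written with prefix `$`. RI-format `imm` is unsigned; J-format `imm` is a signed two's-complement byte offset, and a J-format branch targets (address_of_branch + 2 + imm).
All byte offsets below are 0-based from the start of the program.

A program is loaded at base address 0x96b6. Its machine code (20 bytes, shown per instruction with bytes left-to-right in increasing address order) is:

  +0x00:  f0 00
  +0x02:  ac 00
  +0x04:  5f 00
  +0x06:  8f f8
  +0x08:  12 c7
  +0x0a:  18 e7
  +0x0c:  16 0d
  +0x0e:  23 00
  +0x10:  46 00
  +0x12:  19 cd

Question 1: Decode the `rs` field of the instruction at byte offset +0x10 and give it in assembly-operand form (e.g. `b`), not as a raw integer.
+0x10: 46 00 ⇒ word 0x4600 (big)
  opcode bits[15:12]=0x4: cp/RR
  rd: (w>>10)&0x3=0x1 → b
  rs: (w>>8)&0x3=0x2 → c

c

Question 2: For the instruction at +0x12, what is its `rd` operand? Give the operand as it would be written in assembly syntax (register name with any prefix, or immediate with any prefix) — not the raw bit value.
c

@+12  big-endian(19 cd) = 0x19cd
  op=0x19cd>>12=0x1 ⇒ ldi (RI)
  [11:10] rd=2 = c
  [9:0] imm=461 = $461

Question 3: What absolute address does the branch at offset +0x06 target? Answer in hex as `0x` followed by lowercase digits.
[06] 8f f8 → 0x8ff8
  op=0x8ff8>>12=0x8 ⇒ jz (J)
  [11:0] imm=4088 (s12→-8) = $-8
  target = base 0x96b6 + off 0x06 + 2 + imm -8 = 0x96b6

0x96b6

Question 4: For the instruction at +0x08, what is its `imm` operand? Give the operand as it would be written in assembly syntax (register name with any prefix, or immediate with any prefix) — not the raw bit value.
$711

+0x08: 12 c7 ⇒ word 0x12c7 (big)
  opcode bits[15:12]=0x1: ldi/RI
  rd: (w>>10)&0x3=0x0 → a
  imm: (w>>0)&0x3ff=0x2c7 → $711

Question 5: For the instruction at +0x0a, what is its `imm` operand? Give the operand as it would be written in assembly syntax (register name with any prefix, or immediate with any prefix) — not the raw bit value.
[0a] 18 e7 → 0x18e7
  op=0x18e7>>12=0x1 ⇒ ldi (RI)
  [11:10] rd=2 = c
  [9:0] imm=231 = $231

$231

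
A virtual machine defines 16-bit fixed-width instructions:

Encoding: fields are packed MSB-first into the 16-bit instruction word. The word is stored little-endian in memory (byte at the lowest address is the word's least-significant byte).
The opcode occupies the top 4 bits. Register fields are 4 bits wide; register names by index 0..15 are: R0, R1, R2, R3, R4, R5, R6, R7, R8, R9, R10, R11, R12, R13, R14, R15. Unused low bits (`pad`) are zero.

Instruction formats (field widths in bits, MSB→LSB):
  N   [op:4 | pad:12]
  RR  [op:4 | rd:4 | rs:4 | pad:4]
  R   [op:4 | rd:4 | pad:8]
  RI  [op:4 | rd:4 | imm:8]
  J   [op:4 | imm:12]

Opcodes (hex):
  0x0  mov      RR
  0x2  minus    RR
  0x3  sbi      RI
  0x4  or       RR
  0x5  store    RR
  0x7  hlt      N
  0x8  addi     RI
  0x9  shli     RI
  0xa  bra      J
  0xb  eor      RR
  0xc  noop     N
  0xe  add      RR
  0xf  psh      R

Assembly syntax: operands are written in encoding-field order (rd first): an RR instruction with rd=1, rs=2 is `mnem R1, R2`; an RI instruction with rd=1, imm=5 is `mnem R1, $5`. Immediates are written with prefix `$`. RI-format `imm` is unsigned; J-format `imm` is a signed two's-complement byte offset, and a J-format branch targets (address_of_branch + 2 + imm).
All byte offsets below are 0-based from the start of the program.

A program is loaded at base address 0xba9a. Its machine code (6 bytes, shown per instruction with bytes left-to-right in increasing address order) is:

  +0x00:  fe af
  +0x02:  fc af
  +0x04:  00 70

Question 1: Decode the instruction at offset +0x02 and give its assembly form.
bra $-4

[02] fc af → 0xaffc
  top 4b → 0xa → bra [J]
  imm: (w>>0)&0xfff=0xffc (s12→-4) → $-4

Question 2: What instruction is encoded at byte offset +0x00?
+0x00: fe af ⇒ word 0xaffe (little)
  opcode bits[15:12]=0xa: bra/J
  [11:0] imm=4094 (s12→-2) = $-2

bra $-2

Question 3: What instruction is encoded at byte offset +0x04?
hlt

off 0x04: read 00 70 as little → 0x7000
  top 4b → 0x7 → hlt [N]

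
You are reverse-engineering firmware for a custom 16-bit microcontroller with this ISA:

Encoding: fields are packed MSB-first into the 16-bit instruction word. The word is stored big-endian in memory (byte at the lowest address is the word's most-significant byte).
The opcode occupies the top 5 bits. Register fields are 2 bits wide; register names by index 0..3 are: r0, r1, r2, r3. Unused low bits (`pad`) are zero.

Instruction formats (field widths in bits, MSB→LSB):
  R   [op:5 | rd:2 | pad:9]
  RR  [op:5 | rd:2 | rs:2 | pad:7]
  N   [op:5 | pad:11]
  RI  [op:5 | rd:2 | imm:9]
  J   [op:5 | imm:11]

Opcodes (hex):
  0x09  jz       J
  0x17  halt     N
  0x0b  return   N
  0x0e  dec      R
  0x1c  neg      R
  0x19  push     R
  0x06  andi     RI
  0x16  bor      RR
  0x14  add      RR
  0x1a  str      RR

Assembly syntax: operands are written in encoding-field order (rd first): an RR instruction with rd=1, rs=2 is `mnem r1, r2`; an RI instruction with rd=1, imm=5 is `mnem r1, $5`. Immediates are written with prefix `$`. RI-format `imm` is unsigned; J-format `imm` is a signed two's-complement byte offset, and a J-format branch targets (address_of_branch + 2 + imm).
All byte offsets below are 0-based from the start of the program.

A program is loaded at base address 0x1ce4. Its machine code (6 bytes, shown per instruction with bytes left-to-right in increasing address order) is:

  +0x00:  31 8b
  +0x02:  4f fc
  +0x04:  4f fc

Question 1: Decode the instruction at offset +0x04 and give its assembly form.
jz $-4

off 0x04: read 4f fc as big → 0x4ffc
  opcode bits[15:11]=0x9: jz/J
  [10:0] imm=2044 (s11→-4) = $-4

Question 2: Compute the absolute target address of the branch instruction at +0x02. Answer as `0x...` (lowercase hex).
[02] 4f fc → 0x4ffc
  op=0x4ffc>>11=0x9 ⇒ jz (J)
  imm@[10:0]=0x7fc (s11→-4) ⇒ $-4
  target = base 0x1ce4 + off 0x02 + 2 + imm -4 = 0x1ce4

0x1ce4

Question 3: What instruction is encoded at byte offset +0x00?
off 0x00: read 31 8b as big → 0x318b
  op=0x318b>>11=0x6 ⇒ andi (RI)
  [10:9] rd=0 = r0
  [8:0] imm=395 = $395

andi r0, $395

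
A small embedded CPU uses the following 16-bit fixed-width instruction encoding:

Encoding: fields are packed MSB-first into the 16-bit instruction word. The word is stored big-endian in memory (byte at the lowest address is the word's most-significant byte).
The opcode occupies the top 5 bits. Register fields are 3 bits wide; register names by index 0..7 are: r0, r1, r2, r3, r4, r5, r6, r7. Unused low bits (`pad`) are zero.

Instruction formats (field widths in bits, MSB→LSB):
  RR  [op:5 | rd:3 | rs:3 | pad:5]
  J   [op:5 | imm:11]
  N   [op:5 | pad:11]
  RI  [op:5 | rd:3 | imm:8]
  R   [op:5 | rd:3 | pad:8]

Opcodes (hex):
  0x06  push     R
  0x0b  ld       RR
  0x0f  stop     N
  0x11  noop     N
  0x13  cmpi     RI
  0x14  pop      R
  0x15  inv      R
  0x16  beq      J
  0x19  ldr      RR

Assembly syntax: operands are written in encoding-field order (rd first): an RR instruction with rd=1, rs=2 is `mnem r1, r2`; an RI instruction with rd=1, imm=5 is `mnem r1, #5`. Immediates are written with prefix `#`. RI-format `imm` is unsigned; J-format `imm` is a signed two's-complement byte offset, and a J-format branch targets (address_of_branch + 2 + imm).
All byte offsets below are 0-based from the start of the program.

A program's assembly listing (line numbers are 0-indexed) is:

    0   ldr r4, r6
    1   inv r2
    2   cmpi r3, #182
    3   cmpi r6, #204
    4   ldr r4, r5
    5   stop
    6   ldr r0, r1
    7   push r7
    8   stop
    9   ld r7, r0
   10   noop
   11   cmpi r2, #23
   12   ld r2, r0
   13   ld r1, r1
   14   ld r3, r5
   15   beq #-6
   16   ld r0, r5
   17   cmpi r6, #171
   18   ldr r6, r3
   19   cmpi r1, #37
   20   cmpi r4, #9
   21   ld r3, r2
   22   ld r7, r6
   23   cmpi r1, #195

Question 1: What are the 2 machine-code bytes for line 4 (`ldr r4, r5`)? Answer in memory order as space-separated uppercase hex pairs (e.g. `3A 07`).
CC A0

line 4 (ldr): pack op=0x19:5|rd=4:3|rs=5:3|pad=0:5 = 0xcca0; big→ cc a0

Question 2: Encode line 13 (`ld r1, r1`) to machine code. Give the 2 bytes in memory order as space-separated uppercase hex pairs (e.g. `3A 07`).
59 20

L13: ld op=0xb:5|rd=1:3|rs=1:3|pad=0:5 ⇒ 0x5920 ⇒ big 59 20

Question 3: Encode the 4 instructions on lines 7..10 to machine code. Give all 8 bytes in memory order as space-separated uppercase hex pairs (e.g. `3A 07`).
37 00 78 00 5F 00 88 00

line 7 (push): pack op=0x6:5|rd=7:3|pad=0:8 = 0x3700; big→ 37 00
line 8 (stop): pack op=0xf:5|pad=0:11 = 0x7800; big→ 78 00
line 9 (ld): pack op=0xb:5|rd=7:3|rs=0:3|pad=0:5 = 0x5f00; big→ 5f 00
line 10 (noop): pack op=0x11:5|pad=0:11 = 0x8800; big→ 88 00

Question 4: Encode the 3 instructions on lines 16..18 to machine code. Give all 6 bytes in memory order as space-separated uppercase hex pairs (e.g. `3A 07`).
line 16 (ld): pack op=0xb:5|rd=0:3|rs=5:3|pad=0:5 = 0x58a0; big→ 58 a0
line 17 (cmpi): pack op=0x13:5|rd=6:3|imm=171:8 = 0x9eab; big→ 9e ab
line 18 (ldr): pack op=0x19:5|rd=6:3|rs=3:3|pad=0:5 = 0xce60; big→ ce 60

58 A0 9E AB CE 60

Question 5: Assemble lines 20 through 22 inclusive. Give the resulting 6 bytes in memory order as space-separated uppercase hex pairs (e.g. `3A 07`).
20. cmpi fields op=0x13:5|rd=4:3|imm=9:8 → word 9c09h → 9c 09
21. ld fields op=0xb:5|rd=3:3|rs=2:3|pad=0:5 → word 5b40h → 5b 40
22. ld fields op=0xb:5|rd=7:3|rs=6:3|pad=0:5 → word 5fc0h → 5f c0

9C 09 5B 40 5F C0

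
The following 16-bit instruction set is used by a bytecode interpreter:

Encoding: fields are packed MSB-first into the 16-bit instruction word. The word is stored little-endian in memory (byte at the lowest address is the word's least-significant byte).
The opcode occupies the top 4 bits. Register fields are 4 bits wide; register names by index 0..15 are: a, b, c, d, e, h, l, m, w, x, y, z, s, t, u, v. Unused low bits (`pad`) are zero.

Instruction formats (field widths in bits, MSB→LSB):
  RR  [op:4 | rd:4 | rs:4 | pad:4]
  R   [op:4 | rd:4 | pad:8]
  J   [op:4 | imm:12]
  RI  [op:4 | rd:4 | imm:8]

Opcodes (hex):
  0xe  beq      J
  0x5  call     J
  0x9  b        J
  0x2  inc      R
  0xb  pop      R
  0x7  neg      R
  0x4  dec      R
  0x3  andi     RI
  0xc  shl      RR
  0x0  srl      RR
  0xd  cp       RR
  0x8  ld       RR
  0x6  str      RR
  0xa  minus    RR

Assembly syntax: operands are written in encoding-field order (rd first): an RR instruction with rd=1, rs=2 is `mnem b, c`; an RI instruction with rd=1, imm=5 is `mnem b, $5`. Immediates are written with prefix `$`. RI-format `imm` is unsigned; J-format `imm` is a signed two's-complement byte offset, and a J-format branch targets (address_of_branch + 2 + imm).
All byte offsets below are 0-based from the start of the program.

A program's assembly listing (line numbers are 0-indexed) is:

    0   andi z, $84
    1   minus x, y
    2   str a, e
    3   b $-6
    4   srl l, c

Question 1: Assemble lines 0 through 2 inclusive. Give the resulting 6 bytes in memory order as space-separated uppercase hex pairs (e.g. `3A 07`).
L0: andi op=0x3:4|rd=11:4|imm=84:8 ⇒ 0x3b54 ⇒ little 54 3b
L1: minus op=0xa:4|rd=9:4|rs=10:4|pad=0:4 ⇒ 0xa9a0 ⇒ little a0 a9
L2: str op=0x6:4|rd=0:4|rs=4:4|pad=0:4 ⇒ 0x6040 ⇒ little 40 60

54 3B A0 A9 40 60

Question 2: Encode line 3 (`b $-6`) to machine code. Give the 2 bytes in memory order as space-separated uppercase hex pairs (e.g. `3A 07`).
FA 9F

L3: b op=0x9:4|imm=-6:12 ⇒ 0x9ffa ⇒ little fa 9f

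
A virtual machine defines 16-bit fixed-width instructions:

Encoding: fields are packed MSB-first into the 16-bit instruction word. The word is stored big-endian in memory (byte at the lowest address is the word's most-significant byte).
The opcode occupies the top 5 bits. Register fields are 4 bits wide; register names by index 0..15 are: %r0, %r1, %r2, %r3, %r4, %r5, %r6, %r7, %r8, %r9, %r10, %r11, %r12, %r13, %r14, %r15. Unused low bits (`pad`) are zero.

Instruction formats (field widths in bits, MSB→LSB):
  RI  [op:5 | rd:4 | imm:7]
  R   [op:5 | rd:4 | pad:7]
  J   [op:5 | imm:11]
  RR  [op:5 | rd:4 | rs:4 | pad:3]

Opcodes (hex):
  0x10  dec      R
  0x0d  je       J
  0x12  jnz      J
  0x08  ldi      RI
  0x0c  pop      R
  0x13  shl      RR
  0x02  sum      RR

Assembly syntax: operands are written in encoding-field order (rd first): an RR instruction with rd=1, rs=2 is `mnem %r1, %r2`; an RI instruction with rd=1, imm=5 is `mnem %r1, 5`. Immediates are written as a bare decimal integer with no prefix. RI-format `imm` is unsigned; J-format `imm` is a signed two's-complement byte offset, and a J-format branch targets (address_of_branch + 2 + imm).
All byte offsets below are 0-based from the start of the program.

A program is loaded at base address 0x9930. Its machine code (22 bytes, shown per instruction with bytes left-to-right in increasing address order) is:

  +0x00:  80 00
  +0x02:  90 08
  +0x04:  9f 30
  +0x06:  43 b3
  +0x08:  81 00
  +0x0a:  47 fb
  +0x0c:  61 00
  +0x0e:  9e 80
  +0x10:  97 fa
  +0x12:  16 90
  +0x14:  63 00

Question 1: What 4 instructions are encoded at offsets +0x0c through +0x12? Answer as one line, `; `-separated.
+0x0c: 61 00 ⇒ word 0x6100 (big)
  top 5b → 0xc → pop [R]
  [10:7] rd=2 = %r2
+0x0e: 9e 80 ⇒ word 0x9e80 (big)
  top 5b → 0x13 → shl [RR]
  [10:7] rd=13 = %r13
  [6:3] rs=0 = %r0
+0x10: 97 fa ⇒ word 0x97fa (big)
  top 5b → 0x12 → jnz [J]
  [10:0] imm=2042 (s11→-6) = -6
+0x12: 16 90 ⇒ word 0x1690 (big)
  top 5b → 0x2 → sum [RR]
  [10:7] rd=13 = %r13
  [6:3] rs=2 = %r2

pop %r2; shl %r13, %r0; jnz -6; sum %r13, %r2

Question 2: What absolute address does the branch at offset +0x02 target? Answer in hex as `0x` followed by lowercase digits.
0x993c

[02] 90 08 → 0x9008
  opcode bits[15:11]=0x12: jnz/J
  imm: (w>>0)&0x7ff=0x8 → 8
  target = base 0x9930 + off 0x02 + 2 + imm 8 = 0x993c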